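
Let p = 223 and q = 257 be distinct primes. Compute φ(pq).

56832

For distinct primes, φ(pq) = (p−1)(q−1) = 222 × 256 = 56832.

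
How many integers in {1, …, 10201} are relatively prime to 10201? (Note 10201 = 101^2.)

φ(10201) = 10201 · (1 − 1/101)
       = 10201 · 100/101 = 10100.

10100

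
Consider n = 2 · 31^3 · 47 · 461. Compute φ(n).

610042800

φ(1290963194) = 1290963194 · (1 − 1/2) · (1 − 1/31) · (1 − 1/47) · (1 − 1/461)
       = 1290963194 · 634800/1343354 = 610042800.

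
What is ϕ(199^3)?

7840998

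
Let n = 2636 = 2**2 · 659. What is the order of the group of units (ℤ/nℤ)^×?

1316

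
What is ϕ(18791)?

16632

First factor: 18791 = 19 * 23 * 43.
φ(18791) = 18791 · (1 − 1/19) · (1 − 1/23) · (1 − 1/43)
       = 18791 · 16632/18791 = 16632.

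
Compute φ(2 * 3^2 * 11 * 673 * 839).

φ(111800106) = 111800106 · (1 − 1/2) · (1 − 1/3) · (1 − 1/11) · (1 − 1/673) · (1 − 1/839)
       = 111800106 · 11262720/37266702 = 33788160.

33788160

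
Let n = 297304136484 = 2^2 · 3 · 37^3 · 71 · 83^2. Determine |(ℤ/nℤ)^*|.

φ(2^2) = 2^1·(2−1) = 2·1 = 2.
φ(3) = 3 − 1 = 2.
φ(37^3) = 37^3 − 37^2 = 50653 − 1369 = 49284.
φ(71) = 71 − 1 = 70.
φ(83^2) = 83^2 − 83^1 = 6889 − 83 = 6806.
Since φ is multiplicative, φ(297304136484) = 2 · 2 · 49284 · 70 · 6806 = 93919533120.

93919533120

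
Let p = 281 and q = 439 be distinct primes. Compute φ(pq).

122640

For distinct primes, φ(pq) = (p−1)(q−1) = 280 × 438 = 122640.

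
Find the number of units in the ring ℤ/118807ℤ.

101088

Prime factorization: 118807 = 13**2 · 19 · 37.
φ(118807) = 118807 · (1 − 1/13) · (1 − 1/19) · (1 − 1/37)
       = 118807 · 7776/9139 = 101088.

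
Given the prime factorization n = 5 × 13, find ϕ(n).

φ(5) = 5 − 1 = 4.
φ(13) = 13 − 1 = 12.
Multiply: 4 · 12 = 48.

48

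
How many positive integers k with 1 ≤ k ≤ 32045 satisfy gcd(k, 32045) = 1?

Factor 32045: 32045 = 5 × 13 × 17 × 29.
φ(32045) = 32045 · (1 − 1/5) · (1 − 1/13) · (1 − 1/17) · (1 − 1/29)
       = 32045 · 21504/32045 = 21504.

21504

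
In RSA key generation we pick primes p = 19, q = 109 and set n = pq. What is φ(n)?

1944

φ(2071) = 2071 · (1 − 1/19) · (1 − 1/109)
       = 2071 · 1944/2071 = 1944.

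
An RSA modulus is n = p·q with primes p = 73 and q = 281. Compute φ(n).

φ(73) = 73 − 1 = 72.
φ(281) = 281 − 1 = 280.
Since φ is multiplicative, φ(20513) = 72 · 280 = 20160.

20160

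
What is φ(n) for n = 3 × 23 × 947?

φ(65343) = 65343 · (1 − 1/3) · (1 − 1/23) · (1 − 1/947)
       = 65343 · 41624/65343 = 41624.

41624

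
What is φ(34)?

16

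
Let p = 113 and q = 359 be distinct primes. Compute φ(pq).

φ(n) = (p − 1)(q − 1) = (113−1)(359−1) = 112·358 = 40096.

40096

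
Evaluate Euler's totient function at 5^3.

100

φ(5^3) = 5^3 − 5^2 = 125 − 25 = 100.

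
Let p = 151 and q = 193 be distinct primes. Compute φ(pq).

φ(pq) = (p−1)(q−1) = 150 · 192 = 28800.

28800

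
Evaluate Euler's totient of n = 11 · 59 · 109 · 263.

16411680

φ(11) = 11 − 1 = 10.
φ(59) = 59 − 1 = 58.
φ(109) = 109 − 1 = 108.
φ(263) = 263 − 1 = 262.
Multiply: 10 · 58 · 108 · 262 = 16411680.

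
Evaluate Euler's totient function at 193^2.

37056

φ(37249) = 37249 · (1 − 1/193)
       = 37249 · 192/193 = 37056.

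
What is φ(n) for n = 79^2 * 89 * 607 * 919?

φ(309847782017) = 309847782017 · (1 − 1/79) · (1 − 1/89) · (1 − 1/607) · (1 − 1/919)
       = 309847782017 · 3818498112/3922123823 = 301661350848.

301661350848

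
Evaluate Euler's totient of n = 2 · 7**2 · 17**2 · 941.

φ(2) = 2 − 1 = 1.
φ(7^2) = 7^2 − 7^1 = 49 − 7 = 42.
φ(17^2) = 17^2 − 17^1 = 289 − 17 = 272.
φ(941) = 941 − 1 = 940.
Multiply: 1 · 42 · 272 · 940 = 10738560.

10738560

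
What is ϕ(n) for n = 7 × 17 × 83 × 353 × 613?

1695817728

φ(2137274153) = 2137274153 · (1 − 1/7) · (1 − 1/17) · (1 − 1/83) · (1 − 1/353) · (1 − 1/613)
       = 2137274153 · 1695817728/2137274153 = 1695817728.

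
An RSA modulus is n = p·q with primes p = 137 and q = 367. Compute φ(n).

φ(pq) = (p−1)(q−1) = 136 · 366 = 49776.

49776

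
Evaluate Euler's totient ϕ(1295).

First factor: 1295 = 5 * 7 * 37.
φ(5) = 5 − 1 = 4.
φ(7) = 7 − 1 = 6.
φ(37) = 37 − 1 = 36.
Multiply: 4 · 6 · 36 = 864.

864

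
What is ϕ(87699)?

Factor 87699: 87699 = 3 × 23 × 31 × 41.
φ(87699) = 87699 · (1 − 1/3) · (1 − 1/23) · (1 − 1/31) · (1 − 1/41)
       = 87699 · 52800/87699 = 52800.

52800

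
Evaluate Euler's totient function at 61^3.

φ(226981) = 226981 · (1 − 1/61)
       = 226981 · 60/61 = 223260.

223260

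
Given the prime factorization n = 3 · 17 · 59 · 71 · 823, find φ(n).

φ(3) = 3 − 1 = 2.
φ(17) = 17 − 1 = 16.
φ(59) = 59 − 1 = 58.
φ(71) = 71 − 1 = 70.
φ(823) = 823 − 1 = 822.
Since φ is multiplicative, φ(175824897) = 2 · 16 · 58 · 70 · 822 = 106794240.

106794240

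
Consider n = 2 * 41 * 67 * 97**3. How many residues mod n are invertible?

2384616960

φ(5014225462) = 5014225462 · (1 − 1/2) · (1 − 1/41) · (1 − 1/67) · (1 − 1/97)
       = 5014225462 · 253440/532918 = 2384616960.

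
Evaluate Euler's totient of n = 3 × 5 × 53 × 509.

211328

φ(404655) = 404655 · (1 − 1/3) · (1 − 1/5) · (1 − 1/53) · (1 − 1/509)
       = 404655 · 211328/404655 = 211328.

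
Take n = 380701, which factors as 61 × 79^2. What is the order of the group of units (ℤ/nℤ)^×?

369720

φ(61) = 61 − 1 = 60.
φ(79^2) = 79^2 − 79^1 = 6241 − 79 = 6162.
φ(380701) = 60 × 6162 = 369720.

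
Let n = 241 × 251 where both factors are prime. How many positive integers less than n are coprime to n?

60000

φ(241) = 241 − 1 = 240.
φ(251) = 251 − 1 = 250.
Since φ is multiplicative, φ(60491) = 240 · 250 = 60000.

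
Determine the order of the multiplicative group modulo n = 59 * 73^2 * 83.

24997536

φ(26096113) = 26096113 · (1 − 1/59) · (1 − 1/73) · (1 − 1/83)
       = 26096113 · 342432/357481 = 24997536.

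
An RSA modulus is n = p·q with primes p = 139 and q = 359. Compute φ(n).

φ(pq) = (p−1)(q−1) = 138 · 358 = 49404.

49404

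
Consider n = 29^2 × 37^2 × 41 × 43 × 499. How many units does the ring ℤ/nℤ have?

904896437760

φ(1012866720473) = 1012866720473 · (1 − 1/29) · (1 − 1/37) · (1 − 1/41) · (1 − 1/43) · (1 − 1/499)
       = 1012866720473 · 843333120/943957801 = 904896437760.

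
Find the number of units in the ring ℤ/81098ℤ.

First factor: 81098 = 2 · 23 · 41 · 43.
φ(81098) = 81098 · (1 − 1/2) · (1 − 1/23) · (1 − 1/41) · (1 − 1/43)
       = 81098 · 36960/81098 = 36960.

36960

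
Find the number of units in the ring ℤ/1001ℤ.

720

First factor: 1001 = 7 · 11 · 13.
φ(1001) = 1001 · (1 − 1/7) · (1 − 1/11) · (1 − 1/13)
       = 1001 · 720/1001 = 720.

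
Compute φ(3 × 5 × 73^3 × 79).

φ(3) = 3 − 1 = 2.
φ(5) = 5 − 1 = 4.
φ(73^3) = 73^3 − 73^2 = 389017 − 5329 = 383688.
φ(79) = 79 − 1 = 78.
Multiply: 2 · 4 · 383688 · 78 = 239421312.

239421312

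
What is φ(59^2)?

φ(59^2) = 59^1·(59−1) = 59·58 = 3422.

3422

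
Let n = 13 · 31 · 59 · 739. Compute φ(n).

15409440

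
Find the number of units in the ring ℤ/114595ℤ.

80640

First factor: 114595 = 5 · 13 · 41 · 43.
φ(5) = 5 − 1 = 4.
φ(13) = 13 − 1 = 12.
φ(41) = 41 − 1 = 40.
φ(43) = 43 − 1 = 42.
Multiply: 4 · 12 · 40 · 42 = 80640.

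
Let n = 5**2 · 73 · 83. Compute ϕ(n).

φ(5^2) = 5^1·(5−1) = 5·4 = 20.
φ(73) = 73 − 1 = 72.
φ(83) = 83 − 1 = 82.
Since φ is multiplicative, φ(151475) = 20 · 72 · 82 = 118080.

118080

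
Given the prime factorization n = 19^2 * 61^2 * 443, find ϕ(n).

553260240

φ(595073483) = 595073483 · (1 − 1/19) · (1 − 1/61) · (1 − 1/443)
       = 595073483 · 477360/513437 = 553260240.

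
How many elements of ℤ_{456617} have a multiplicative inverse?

362880

456617 = 7 × 37 × 41 × 43.
φ(7) = 7 − 1 = 6.
φ(37) = 37 − 1 = 36.
φ(41) = 41 − 1 = 40.
φ(43) = 43 − 1 = 42.
Multiply: 6 · 36 · 40 · 42 = 362880.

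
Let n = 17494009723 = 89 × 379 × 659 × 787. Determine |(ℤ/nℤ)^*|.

φ(89) = 89 − 1 = 88.
φ(379) = 379 − 1 = 378.
φ(659) = 659 − 1 = 658.
φ(787) = 787 − 1 = 786.
φ(17494009723) = 88 × 378 × 658 × 786 = 17203741632.

17203741632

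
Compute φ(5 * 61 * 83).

19680

φ(25315) = 25315 · (1 − 1/5) · (1 − 1/61) · (1 − 1/83)
       = 25315 · 19680/25315 = 19680.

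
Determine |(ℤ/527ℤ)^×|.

First factor: 527 = 17 * 31.
φ(527) = 527 · (1 − 1/17) · (1 − 1/31)
       = 527 · 480/527 = 480.

480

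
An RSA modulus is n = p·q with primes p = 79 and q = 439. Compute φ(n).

φ(34681) = 34681 · (1 − 1/79) · (1 − 1/439)
       = 34681 · 34164/34681 = 34164.

34164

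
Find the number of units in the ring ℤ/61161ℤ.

36288

First factor: 61161 = 3 * 19 * 29 * 37.
φ(3) = 3 − 1 = 2.
φ(19) = 19 − 1 = 18.
φ(29) = 29 − 1 = 28.
φ(37) = 37 − 1 = 36.
φ(61161) = 2 × 18 × 28 × 36 = 36288.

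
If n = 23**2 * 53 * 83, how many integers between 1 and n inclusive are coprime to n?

φ(23^2) = 23^2 − 23^1 = 529 − 23 = 506.
φ(53) = 53 − 1 = 52.
φ(83) = 83 − 1 = 82.
Multiply: 506 · 52 · 82 = 2157584.

2157584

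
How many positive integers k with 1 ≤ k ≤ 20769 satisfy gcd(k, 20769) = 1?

First factor: 20769 = 3 · 7 · 23 · 43.
φ(3) = 3 − 1 = 2.
φ(7) = 7 − 1 = 6.
φ(23) = 23 − 1 = 22.
φ(43) = 43 − 1 = 42.
Since φ is multiplicative, φ(20769) = 2 · 6 · 22 · 42 = 11088.

11088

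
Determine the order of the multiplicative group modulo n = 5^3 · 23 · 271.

φ(5^3) = 5^3 − 5^2 = 125 − 25 = 100.
φ(23) = 23 − 1 = 22.
φ(271) = 271 − 1 = 270.
φ(779125) = 100 × 22 × 270 = 594000.

594000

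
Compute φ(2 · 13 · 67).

792

φ(2) = 2 − 1 = 1.
φ(13) = 13 − 1 = 12.
φ(67) = 67 − 1 = 66.
Multiply: 1 · 12 · 66 = 792.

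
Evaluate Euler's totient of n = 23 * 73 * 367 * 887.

513653184

φ(23) = 23 − 1 = 22.
φ(73) = 73 − 1 = 72.
φ(367) = 367 − 1 = 366.
φ(887) = 887 − 1 = 886.
Multiply: 22 · 72 · 366 · 886 = 513653184.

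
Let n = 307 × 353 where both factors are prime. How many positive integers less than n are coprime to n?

107712

φ(pq) = (p−1)(q−1) = 306 · 352 = 107712.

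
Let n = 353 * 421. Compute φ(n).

φ(148613) = 148613 · (1 − 1/353) · (1 − 1/421)
       = 148613 · 147840/148613 = 147840.

147840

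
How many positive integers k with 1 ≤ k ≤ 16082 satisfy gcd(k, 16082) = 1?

6720

16082 = 2 · 11 · 17 · 43.
φ(16082) = 16082 · (1 − 1/2) · (1 − 1/11) · (1 − 1/17) · (1 − 1/43)
       = 16082 · 6720/16082 = 6720.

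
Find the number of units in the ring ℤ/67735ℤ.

47520

First factor: 67735 = 5 · 19 · 23 · 31.
φ(67735) = 67735 · (1 − 1/5) · (1 − 1/19) · (1 − 1/23) · (1 − 1/31)
       = 67735 · 47520/67735 = 47520.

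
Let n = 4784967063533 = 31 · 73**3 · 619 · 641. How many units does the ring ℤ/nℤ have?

φ(4784967063533) = 4784967063533 · (1 − 1/31) · (1 − 1/73) · (1 − 1/619) · (1 − 1/641)
       = 4784967063533 · 854323200/897910877 = 4552688332800.

4552688332800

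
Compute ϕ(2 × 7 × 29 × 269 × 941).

42322560

φ(2) = 2 − 1 = 1.
φ(7) = 7 − 1 = 6.
φ(29) = 29 − 1 = 28.
φ(269) = 269 − 1 = 268.
φ(941) = 941 − 1 = 940.
Multiply: 1 · 6 · 28 · 268 · 940 = 42322560.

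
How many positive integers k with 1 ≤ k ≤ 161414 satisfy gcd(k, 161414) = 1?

First factor: 161414 = 2 · 11^2 · 23 · 29.
φ(161414) = 161414 · (1 − 1/2) · (1 − 1/11) · (1 − 1/23) · (1 − 1/29)
       = 161414 · 6160/14674 = 67760.

67760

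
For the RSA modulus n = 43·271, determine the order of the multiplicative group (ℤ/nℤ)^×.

11340

φ(pq) = (p−1)(q−1) = 42 · 270 = 11340.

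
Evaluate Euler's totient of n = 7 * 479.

φ(3353) = 3353 · (1 − 1/7) · (1 − 1/479)
       = 3353 · 2868/3353 = 2868.

2868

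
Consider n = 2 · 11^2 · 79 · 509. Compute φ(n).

φ(2) = 2 − 1 = 1.
φ(11^2) = 11^2 − 11^1 = 121 − 11 = 110.
φ(79) = 79 − 1 = 78.
φ(509) = 509 − 1 = 508.
Multiply: 1 · 110 · 78 · 508 = 4358640.

4358640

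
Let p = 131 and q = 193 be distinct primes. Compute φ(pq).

24960

φ(n) = (p − 1)(q − 1) = (131−1)(193−1) = 130·192 = 24960.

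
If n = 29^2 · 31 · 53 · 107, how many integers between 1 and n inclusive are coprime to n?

φ(29^2) = 29^2 − 29^1 = 841 − 29 = 812.
φ(31) = 31 − 1 = 30.
φ(53) = 53 − 1 = 52.
φ(107) = 107 − 1 = 106.
φ(147848641) = 812 × 30 × 52 × 106 = 134272320.

134272320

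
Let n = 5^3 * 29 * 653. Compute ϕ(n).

φ(5^3) = 5^2·(5−1) = 25·4 = 100.
φ(29) = 29 − 1 = 28.
φ(653) = 653 − 1 = 652.
Multiply: 100 · 28 · 652 = 1825600.

1825600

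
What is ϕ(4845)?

2304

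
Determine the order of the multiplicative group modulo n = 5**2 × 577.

φ(5^2) = 5^2 − 5^1 = 25 − 5 = 20.
φ(577) = 577 − 1 = 576.
Multiply: 20 · 576 = 11520.

11520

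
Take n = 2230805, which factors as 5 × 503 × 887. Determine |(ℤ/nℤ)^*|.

φ(5) = 5 − 1 = 4.
φ(503) = 503 − 1 = 502.
φ(887) = 887 − 1 = 886.
Since φ is multiplicative, φ(2230805) = 4 · 502 · 886 = 1779088.

1779088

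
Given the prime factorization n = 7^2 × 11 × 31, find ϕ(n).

φ(16709) = 16709 · (1 − 1/7) · (1 − 1/11) · (1 − 1/31)
       = 16709 · 1800/2387 = 12600.

12600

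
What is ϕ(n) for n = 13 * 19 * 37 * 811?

φ(7411729) = 7411729 · (1 − 1/13) · (1 − 1/19) · (1 − 1/37) · (1 − 1/811)
       = 7411729 · 6298560/7411729 = 6298560.

6298560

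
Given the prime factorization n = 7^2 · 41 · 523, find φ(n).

φ(7^2) = 7^2 − 7^1 = 49 − 7 = 42.
φ(41) = 41 − 1 = 40.
φ(523) = 523 − 1 = 522.
Multiply: 42 · 40 · 522 = 876960.

876960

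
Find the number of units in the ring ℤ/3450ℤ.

880

Prime factorization: 3450 = 2 · 3 · 5^2 · 23.
φ(3450) = 3450 · (1 − 1/2) · (1 − 1/3) · (1 − 1/5) · (1 − 1/23)
       = 3450 · 176/690 = 880.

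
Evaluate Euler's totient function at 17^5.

φ(1419857) = 1419857 · (1 − 1/17)
       = 1419857 · 16/17 = 1336336.

1336336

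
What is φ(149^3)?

3285748

φ(149^3) = 149^2·(149−1) = 22201·148 = 3285748.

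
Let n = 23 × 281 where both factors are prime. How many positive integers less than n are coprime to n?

φ(n) = (p − 1)(q − 1) = (23−1)(281−1) = 22·280 = 6160.

6160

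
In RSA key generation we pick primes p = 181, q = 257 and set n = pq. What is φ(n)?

φ(n) = (p − 1)(q − 1) = (181−1)(257−1) = 180·256 = 46080.

46080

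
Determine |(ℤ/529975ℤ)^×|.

First factor: 529975 = 5^2 · 17 · 29 · 43.
φ(5^2) = 5^1·(5−1) = 5·4 = 20.
φ(17) = 17 − 1 = 16.
φ(29) = 29 − 1 = 28.
φ(43) = 43 − 1 = 42.
φ(529975) = 20 × 16 × 28 × 42 = 376320.

376320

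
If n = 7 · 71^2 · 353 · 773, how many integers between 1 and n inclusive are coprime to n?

8103406080

φ(9628728403) = 9628728403 · (1 − 1/7) · (1 − 1/71) · (1 − 1/353) · (1 − 1/773)
       = 9628728403 · 114132480/135615893 = 8103406080.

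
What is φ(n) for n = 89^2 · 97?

φ(768337) = 768337 · (1 − 1/89) · (1 − 1/97)
       = 768337 · 8448/8633 = 751872.

751872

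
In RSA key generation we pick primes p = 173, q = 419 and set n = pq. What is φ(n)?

71896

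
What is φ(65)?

48

Factor 65: 65 = 5 · 13.
φ(5) = 5 − 1 = 4.
φ(13) = 13 − 1 = 12.
Since φ is multiplicative, φ(65) = 4 · 12 = 48.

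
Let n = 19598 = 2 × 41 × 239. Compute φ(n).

9520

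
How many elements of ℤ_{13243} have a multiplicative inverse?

11520

Factor 13243: 13243 = 17 × 19 × 41.
φ(13243) = 13243 · (1 − 1/17) · (1 − 1/19) · (1 − 1/41)
       = 13243 · 11520/13243 = 11520.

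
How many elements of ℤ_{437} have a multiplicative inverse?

396

437 = 19 · 23.
φ(19) = 19 − 1 = 18.
φ(23) = 23 − 1 = 22.
φ(437) = 18 × 22 = 396.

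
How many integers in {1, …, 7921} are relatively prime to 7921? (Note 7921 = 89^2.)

φ(7921) = 7921 · (1 − 1/89)
       = 7921 · 88/89 = 7832.

7832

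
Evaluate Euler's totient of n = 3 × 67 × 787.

φ(158187) = 158187 · (1 − 1/3) · (1 − 1/67) · (1 − 1/787)
       = 158187 · 103752/158187 = 103752.

103752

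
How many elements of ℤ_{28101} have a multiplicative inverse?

Factor 28101: 28101 = 3 × 17 × 19 × 29.
φ(3) = 3 − 1 = 2.
φ(17) = 17 − 1 = 16.
φ(19) = 19 − 1 = 18.
φ(29) = 29 − 1 = 28.
φ(28101) = 2 × 16 × 18 × 28 = 16128.

16128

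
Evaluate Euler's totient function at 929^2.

φ(929^2) = 929^1·(929−1) = 929·928 = 862112.

862112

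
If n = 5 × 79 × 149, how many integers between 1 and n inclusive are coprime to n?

46176

φ(5) = 5 − 1 = 4.
φ(79) = 79 − 1 = 78.
φ(149) = 149 − 1 = 148.
φ(58855) = 4 × 78 × 148 = 46176.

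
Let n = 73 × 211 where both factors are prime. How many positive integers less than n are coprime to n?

φ(pq) = (p−1)(q−1) = 72 · 210 = 15120.

15120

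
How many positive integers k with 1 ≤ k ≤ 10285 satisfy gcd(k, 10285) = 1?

7040

First factor: 10285 = 5 * 11**2 * 17.
φ(5) = 5 − 1 = 4.
φ(11^2) = 11^1·(11−1) = 11·10 = 110.
φ(17) = 17 − 1 = 16.
φ(10285) = 4 × 110 × 16 = 7040.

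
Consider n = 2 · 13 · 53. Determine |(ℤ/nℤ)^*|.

624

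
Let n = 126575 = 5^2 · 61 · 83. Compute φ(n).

φ(5^2) = 5^1·(5−1) = 5·4 = 20.
φ(61) = 61 − 1 = 60.
φ(83) = 83 − 1 = 82.
Multiply: 20 · 60 · 82 = 98400.

98400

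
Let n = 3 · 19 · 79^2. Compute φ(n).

φ(3) = 3 − 1 = 2.
φ(19) = 19 − 1 = 18.
φ(79^2) = 79^1·(79−1) = 79·78 = 6162.
Since φ is multiplicative, φ(355737) = 2 · 18 · 6162 = 221832.

221832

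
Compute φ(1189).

1189 = 29 · 41.
φ(1189) = 1189 · (1 − 1/29) · (1 − 1/41)
       = 1189 · 1120/1189 = 1120.

1120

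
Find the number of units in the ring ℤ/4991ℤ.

Factor 4991: 4991 = 7 · 23 · 31.
φ(7) = 7 − 1 = 6.
φ(23) = 23 − 1 = 22.
φ(31) = 31 − 1 = 30.
Since φ is multiplicative, φ(4991) = 6 · 22 · 30 = 3960.

3960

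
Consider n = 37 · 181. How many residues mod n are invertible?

6480

φ(37) = 37 − 1 = 36.
φ(181) = 181 − 1 = 180.
Since φ is multiplicative, φ(6697) = 36 · 180 = 6480.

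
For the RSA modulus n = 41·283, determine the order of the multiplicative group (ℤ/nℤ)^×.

For distinct primes, φ(pq) = (p−1)(q−1) = 40 × 282 = 11280.

11280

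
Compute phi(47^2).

φ(47^2) = 47^2 − 47^1 = 2209 − 47 = 2162.

2162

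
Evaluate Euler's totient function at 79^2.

φ(79^2) = 79^1·(79−1) = 79·78 = 6162.

6162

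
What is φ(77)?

60

Factor 77: 77 = 7 * 11.
φ(7) = 7 − 1 = 6.
φ(11) = 11 − 1 = 10.
Multiply: 6 · 10 = 60.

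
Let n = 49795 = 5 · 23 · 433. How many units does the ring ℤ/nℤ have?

φ(49795) = 49795 · (1 − 1/5) · (1 − 1/23) · (1 − 1/433)
       = 49795 · 38016/49795 = 38016.

38016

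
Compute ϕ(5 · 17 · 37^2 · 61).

φ(7098265) = 7098265 · (1 − 1/5) · (1 − 1/17) · (1 − 1/37) · (1 − 1/61)
       = 7098265 · 138240/191845 = 5114880.

5114880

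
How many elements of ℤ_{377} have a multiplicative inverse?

Factor 377: 377 = 13 * 29.
φ(13) = 13 − 1 = 12.
φ(29) = 29 − 1 = 28.
Multiply: 12 · 28 = 336.

336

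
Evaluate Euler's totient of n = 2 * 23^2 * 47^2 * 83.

φ(193981126) = 193981126 · (1 − 1/2) · (1 − 1/23) · (1 − 1/47) · (1 − 1/83)
       = 193981126 · 82984/179446 = 89705704.

89705704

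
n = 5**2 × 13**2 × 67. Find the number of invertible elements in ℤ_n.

205920

φ(5^2) = 5^2 − 5^1 = 25 − 5 = 20.
φ(13^2) = 13^1·(13−1) = 13·12 = 156.
φ(67) = 67 − 1 = 66.
Multiply: 20 · 156 · 66 = 205920.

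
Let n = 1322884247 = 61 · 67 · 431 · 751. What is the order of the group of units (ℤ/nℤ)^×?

φ(61) = 61 − 1 = 60.
φ(67) = 67 − 1 = 66.
φ(431) = 431 − 1 = 430.
φ(751) = 751 − 1 = 750.
φ(1322884247) = 60 × 66 × 430 × 750 = 1277100000.

1277100000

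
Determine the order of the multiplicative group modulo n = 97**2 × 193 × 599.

φ(97^2) = 97^1·(97−1) = 97·96 = 9312.
φ(193) = 193 − 1 = 192.
φ(599) = 599 − 1 = 598.
φ(1087746263) = 9312 × 192 × 598 = 1069166592.

1069166592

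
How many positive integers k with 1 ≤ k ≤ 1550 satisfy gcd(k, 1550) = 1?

600

First factor: 1550 = 2 · 5^2 · 31.
φ(2) = 2 − 1 = 1.
φ(5^2) = 5^1·(5−1) = 5·4 = 20.
φ(31) = 31 − 1 = 30.
φ(1550) = 1 × 20 × 30 = 600.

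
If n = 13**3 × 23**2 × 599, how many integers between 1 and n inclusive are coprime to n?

φ(696165587) = 696165587 · (1 − 1/13) · (1 − 1/23) · (1 − 1/599)
       = 696165587 · 157872/179101 = 613648464.

613648464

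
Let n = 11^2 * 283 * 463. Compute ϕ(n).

14331240

φ(11^2) = 11^1·(11−1) = 11·10 = 110.
φ(283) = 283 − 1 = 282.
φ(463) = 463 − 1 = 462.
φ(15854509) = 110 × 282 × 462 = 14331240.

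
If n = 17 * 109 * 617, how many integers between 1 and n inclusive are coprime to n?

φ(17) = 17 − 1 = 16.
φ(109) = 109 − 1 = 108.
φ(617) = 617 − 1 = 616.
φ(1143301) = 16 × 108 × 616 = 1064448.

1064448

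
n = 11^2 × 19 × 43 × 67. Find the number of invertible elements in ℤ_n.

φ(6623419) = 6623419 · (1 − 1/11) · (1 − 1/19) · (1 − 1/43) · (1 − 1/67)
       = 6623419 · 498960/602129 = 5488560.

5488560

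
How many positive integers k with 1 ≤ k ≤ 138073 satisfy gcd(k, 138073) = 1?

Prime factorization: 138073 = 13^2 · 19 · 43.
φ(138073) = 138073 · (1 − 1/13) · (1 − 1/19) · (1 − 1/43)
       = 138073 · 9072/10621 = 117936.

117936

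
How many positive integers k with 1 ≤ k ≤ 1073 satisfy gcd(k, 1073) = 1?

First factor: 1073 = 29 * 37.
φ(1073) = 1073 · (1 − 1/29) · (1 − 1/37)
       = 1073 · 1008/1073 = 1008.

1008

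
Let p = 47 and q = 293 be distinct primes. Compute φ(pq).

13432

For distinct primes, φ(pq) = (p−1)(q−1) = 46 × 292 = 13432.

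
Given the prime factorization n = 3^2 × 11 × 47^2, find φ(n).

φ(218691) = 218691 · (1 − 1/3) · (1 − 1/11) · (1 − 1/47)
       = 218691 · 920/1551 = 129720.

129720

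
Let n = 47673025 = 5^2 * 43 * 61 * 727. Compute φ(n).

φ(47673025) = 47673025 · (1 − 1/5) · (1 − 1/43) · (1 − 1/61) · (1 − 1/727)
       = 47673025 · 7318080/9534605 = 36590400.

36590400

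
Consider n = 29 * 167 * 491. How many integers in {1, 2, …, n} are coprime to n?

φ(2377913) = 2377913 · (1 − 1/29) · (1 − 1/167) · (1 − 1/491)
       = 2377913 · 2277520/2377913 = 2277520.

2277520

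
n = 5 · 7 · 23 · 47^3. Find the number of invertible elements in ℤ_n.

53652192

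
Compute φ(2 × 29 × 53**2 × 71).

φ(2) = 2 − 1 = 1.
φ(29) = 29 − 1 = 28.
φ(53^2) = 53^2 − 53^1 = 2809 − 53 = 2756.
φ(71) = 71 − 1 = 70.
φ(11567462) = 1 × 28 × 2756 × 70 = 5401760.

5401760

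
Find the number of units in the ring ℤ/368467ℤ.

Prime factorization: 368467 = 11 * 19 * 41 * 43.
φ(368467) = 368467 · (1 − 1/11) · (1 − 1/19) · (1 − 1/41) · (1 − 1/43)
       = 368467 · 302400/368467 = 302400.

302400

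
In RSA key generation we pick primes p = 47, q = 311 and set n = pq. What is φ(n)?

14260

φ(n) = (p − 1)(q − 1) = (47−1)(311−1) = 46·310 = 14260.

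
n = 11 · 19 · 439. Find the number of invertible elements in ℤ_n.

φ(91751) = 91751 · (1 − 1/11) · (1 − 1/19) · (1 − 1/439)
       = 91751 · 78840/91751 = 78840.

78840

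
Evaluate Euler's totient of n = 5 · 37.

φ(185) = 185 · (1 − 1/5) · (1 − 1/37)
       = 185 · 144/185 = 144.

144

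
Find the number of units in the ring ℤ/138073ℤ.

117936

First factor: 138073 = 13**2 * 19 * 43.
φ(13^2) = 13^1·(13−1) = 13·12 = 156.
φ(19) = 19 − 1 = 18.
φ(43) = 43 − 1 = 42.
φ(138073) = 156 × 18 × 42 = 117936.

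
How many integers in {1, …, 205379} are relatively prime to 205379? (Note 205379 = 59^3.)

201898

φ(59^3) = 59^2·(59−1) = 3481·58 = 201898.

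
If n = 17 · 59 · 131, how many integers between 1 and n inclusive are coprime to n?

120640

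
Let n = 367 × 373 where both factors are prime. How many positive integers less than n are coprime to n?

136152

φ(367) = 367 − 1 = 366.
φ(373) = 373 − 1 = 372.
φ(136891) = 366 × 372 = 136152.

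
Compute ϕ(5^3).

100

φ(125) = 125 · (1 − 1/5)
       = 125 · 4/5 = 100.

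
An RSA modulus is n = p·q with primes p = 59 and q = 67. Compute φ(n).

3828

φ(n) = (p − 1)(q − 1) = (59−1)(67−1) = 58·66 = 3828.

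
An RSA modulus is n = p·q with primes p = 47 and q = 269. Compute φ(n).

φ(n) = (p − 1)(q − 1) = (47−1)(269−1) = 46·268 = 12328.

12328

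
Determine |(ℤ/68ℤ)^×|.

68 = 2^2 * 17.
φ(68) = 68 · (1 − 1/2) · (1 − 1/17)
       = 68 · 16/34 = 32.

32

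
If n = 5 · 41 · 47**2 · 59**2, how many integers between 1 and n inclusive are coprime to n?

φ(5) = 5 − 1 = 4.
φ(41) = 41 − 1 = 40.
φ(47^2) = 47^1·(47−1) = 47·46 = 2162.
φ(59^2) = 59^1·(59−1) = 59·58 = 3422.
Multiply: 4 · 40 · 2162 · 3422 = 1183738240.

1183738240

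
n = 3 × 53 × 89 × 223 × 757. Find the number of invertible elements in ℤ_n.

1535998464

φ(3) = 3 − 1 = 2.
φ(53) = 53 − 1 = 52.
φ(89) = 89 − 1 = 88.
φ(223) = 223 − 1 = 222.
φ(757) = 757 − 1 = 756.
φ(2388844461) = 2 × 52 × 88 × 222 × 756 = 1535998464.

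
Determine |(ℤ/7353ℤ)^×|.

4536

First factor: 7353 = 3^2 * 19 * 43.
φ(3^2) = 3^2 − 3^1 = 9 − 3 = 6.
φ(19) = 19 − 1 = 18.
φ(43) = 43 − 1 = 42.
Since φ is multiplicative, φ(7353) = 6 · 18 · 42 = 4536.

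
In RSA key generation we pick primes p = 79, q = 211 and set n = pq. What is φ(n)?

16380

φ(pq) = (p−1)(q−1) = 78 · 210 = 16380.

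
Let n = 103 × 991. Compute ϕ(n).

φ(103) = 103 − 1 = 102.
φ(991) = 991 − 1 = 990.
φ(102073) = 102 × 990 = 100980.

100980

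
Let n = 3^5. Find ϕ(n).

φ(3^5) = 3^5 − 3^4 = 243 − 81 = 162.

162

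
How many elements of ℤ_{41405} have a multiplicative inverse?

Prime factorization: 41405 = 5 * 7^2 * 13^2.
φ(41405) = 41405 · (1 − 1/5) · (1 − 1/7) · (1 − 1/13)
       = 41405 · 288/455 = 26208.

26208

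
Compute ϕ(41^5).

φ(41^5) = 41^5 − 41^4 = 115856201 − 2825761 = 113030440.

113030440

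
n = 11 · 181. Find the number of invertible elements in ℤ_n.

φ(1991) = 1991 · (1 − 1/11) · (1 − 1/181)
       = 1991 · 1800/1991 = 1800.

1800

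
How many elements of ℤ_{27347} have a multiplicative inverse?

24640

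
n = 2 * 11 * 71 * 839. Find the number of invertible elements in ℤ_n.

586600

φ(2) = 2 − 1 = 1.
φ(11) = 11 − 1 = 10.
φ(71) = 71 − 1 = 70.
φ(839) = 839 − 1 = 838.
Since φ is multiplicative, φ(1310518) = 1 · 10 · 70 · 838 = 586600.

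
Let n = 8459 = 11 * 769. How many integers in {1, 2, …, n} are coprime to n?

φ(11) = 11 − 1 = 10.
φ(769) = 769 − 1 = 768.
φ(8459) = 10 × 768 = 7680.

7680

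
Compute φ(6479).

5400

6479 = 11 · 19 · 31.
φ(11) = 11 − 1 = 10.
φ(19) = 19 − 1 = 18.
φ(31) = 31 − 1 = 30.
Since φ is multiplicative, φ(6479) = 10 · 18 · 30 = 5400.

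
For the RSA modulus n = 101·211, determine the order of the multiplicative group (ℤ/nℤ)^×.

21000

φ(pq) = (p−1)(q−1) = 100 · 210 = 21000.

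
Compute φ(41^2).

1640

φ(41^2) = 41^1·(41−1) = 41·40 = 1640.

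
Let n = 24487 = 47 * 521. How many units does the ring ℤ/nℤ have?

23920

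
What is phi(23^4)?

267674

φ(279841) = 279841 · (1 − 1/23)
       = 279841 · 22/23 = 267674.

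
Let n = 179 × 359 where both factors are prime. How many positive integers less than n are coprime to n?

63724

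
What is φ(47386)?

47386 = 2 · 19 · 29 · 43.
φ(2) = 2 − 1 = 1.
φ(19) = 19 − 1 = 18.
φ(29) = 29 − 1 = 28.
φ(43) = 43 − 1 = 42.
Multiply: 1 · 18 · 28 · 42 = 21168.

21168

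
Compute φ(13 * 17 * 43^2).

346752

φ(408629) = 408629 · (1 − 1/13) · (1 − 1/17) · (1 − 1/43)
       = 408629 · 8064/9503 = 346752.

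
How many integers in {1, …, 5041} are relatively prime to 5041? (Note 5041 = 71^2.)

4970

φ(71^2) = 71^2 − 71^1 = 5041 − 71 = 4970.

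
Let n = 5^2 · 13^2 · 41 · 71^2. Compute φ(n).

φ(873227225) = 873227225 · (1 − 1/5) · (1 − 1/13) · (1 − 1/41) · (1 − 1/71)
       = 873227225 · 134400/189215 = 620256000.

620256000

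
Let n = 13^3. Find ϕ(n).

φ(2197) = 2197 · (1 − 1/13)
       = 2197 · 12/13 = 2028.

2028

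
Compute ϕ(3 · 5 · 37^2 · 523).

5562432

φ(10739805) = 10739805 · (1 − 1/3) · (1 − 1/5) · (1 − 1/37) · (1 − 1/523)
       = 10739805 · 150336/290265 = 5562432.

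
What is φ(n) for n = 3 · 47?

92

φ(141) = 141 · (1 − 1/3) · (1 − 1/47)
       = 141 · 92/141 = 92.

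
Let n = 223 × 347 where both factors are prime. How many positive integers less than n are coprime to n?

76812

φ(pq) = (p−1)(q−1) = 222 · 346 = 76812.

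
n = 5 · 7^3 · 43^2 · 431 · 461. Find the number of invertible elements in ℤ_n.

φ(630056115185) = 630056115185 · (1 − 1/5) · (1 − 1/7) · (1 − 1/43) · (1 − 1/431) · (1 − 1/461)
       = 630056115185 · 199382400/299029955 = 420098716800.

420098716800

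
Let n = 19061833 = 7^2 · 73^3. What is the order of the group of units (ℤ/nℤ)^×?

16114896

φ(7^2) = 7^2 − 7^1 = 49 − 7 = 42.
φ(73^3) = 73^2·(73−1) = 5329·72 = 383688.
Since φ is multiplicative, φ(19061833) = 42 · 383688 = 16114896.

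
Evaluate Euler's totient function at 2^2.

φ(4) = 4 · (1 − 1/2)
       = 4 · 1/2 = 2.

2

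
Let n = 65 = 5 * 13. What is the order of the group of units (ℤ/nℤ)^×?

φ(5) = 5 − 1 = 4.
φ(13) = 13 − 1 = 12.
Multiply: 4 · 12 = 48.

48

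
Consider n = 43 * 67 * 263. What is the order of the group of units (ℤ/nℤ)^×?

φ(43) = 43 − 1 = 42.
φ(67) = 67 − 1 = 66.
φ(263) = 263 − 1 = 262.
Since φ is multiplicative, φ(757703) = 42 · 66 · 262 = 726264.

726264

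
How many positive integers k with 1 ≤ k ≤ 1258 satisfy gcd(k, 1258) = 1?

First factor: 1258 = 2 · 17 · 37.
φ(1258) = 1258 · (1 − 1/2) · (1 − 1/17) · (1 − 1/37)
       = 1258 · 576/1258 = 576.

576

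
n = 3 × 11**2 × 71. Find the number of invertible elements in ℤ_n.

φ(25773) = 25773 · (1 − 1/3) · (1 − 1/11) · (1 − 1/71)
       = 25773 · 1400/2343 = 15400.

15400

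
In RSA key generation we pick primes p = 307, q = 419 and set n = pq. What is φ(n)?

φ(n) = (p − 1)(q − 1) = (307−1)(419−1) = 306·418 = 127908.

127908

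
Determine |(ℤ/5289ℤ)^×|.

3360

5289 = 3 × 41 × 43.
φ(5289) = 5289 · (1 − 1/3) · (1 − 1/41) · (1 − 1/43)
       = 5289 · 3360/5289 = 3360.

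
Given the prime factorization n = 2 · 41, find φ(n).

φ(2) = 2 − 1 = 1.
φ(41) = 41 − 1 = 40.
Since φ is multiplicative, φ(82) = 1 · 40 = 40.

40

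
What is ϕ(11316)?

3520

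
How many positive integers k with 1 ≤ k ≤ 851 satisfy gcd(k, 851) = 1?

792

Factor 851: 851 = 23 · 37.
φ(23) = 23 − 1 = 22.
φ(37) = 37 − 1 = 36.
Since φ is multiplicative, φ(851) = 22 · 36 = 792.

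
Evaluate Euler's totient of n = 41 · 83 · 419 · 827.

φ(41) = 41 − 1 = 40.
φ(83) = 83 − 1 = 82.
φ(419) = 419 − 1 = 418.
φ(827) = 827 − 1 = 826.
φ(1179183739) = 40 × 82 × 418 × 826 = 1132479040.

1132479040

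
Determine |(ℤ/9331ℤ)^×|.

7560

9331 = 7 · 31 · 43.
φ(7) = 7 − 1 = 6.
φ(31) = 31 − 1 = 30.
φ(43) = 43 − 1 = 42.
Since φ is multiplicative, φ(9331) = 6 · 30 · 42 = 7560.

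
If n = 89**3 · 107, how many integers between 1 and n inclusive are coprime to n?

73887088

φ(75431683) = 75431683 · (1 − 1/89) · (1 − 1/107)
       = 75431683 · 9328/9523 = 73887088.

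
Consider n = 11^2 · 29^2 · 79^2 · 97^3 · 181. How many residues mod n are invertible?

φ(104913004940889013) = 104913004940889013 · (1 − 1/11) · (1 − 1/29) · (1 − 1/79) · (1 − 1/97) · (1 − 1/181)
       = 104913004940889013 · 377395200/442453957 = 89486519118796800.

89486519118796800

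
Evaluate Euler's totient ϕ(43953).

22176

43953 = 3 · 7**2 · 13 · 23.
φ(3) = 3 − 1 = 2.
φ(7^2) = 7^2 − 7^1 = 49 − 7 = 42.
φ(13) = 13 − 1 = 12.
φ(23) = 23 − 1 = 22.
Since φ is multiplicative, φ(43953) = 2 · 42 · 12 · 22 = 22176.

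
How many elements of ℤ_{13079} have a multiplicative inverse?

11200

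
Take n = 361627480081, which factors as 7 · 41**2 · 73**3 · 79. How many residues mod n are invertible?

φ(361627480081) = 361627480081 · (1 − 1/7) · (1 − 1/41) · (1 − 1/73) · (1 − 1/79)
       = 361627480081 · 1347840/1655129 = 294488213760.

294488213760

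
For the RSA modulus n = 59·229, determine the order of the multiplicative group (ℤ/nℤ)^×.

φ(n) = (p − 1)(q − 1) = (59−1)(229−1) = 58·228 = 13224.

13224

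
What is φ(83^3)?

φ(571787) = 571787 · (1 − 1/83)
       = 571787 · 82/83 = 564898.

564898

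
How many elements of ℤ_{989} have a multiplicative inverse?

924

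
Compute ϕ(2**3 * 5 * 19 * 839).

241344

φ(637640) = 637640 · (1 − 1/2) · (1 − 1/5) · (1 − 1/19) · (1 − 1/839)
       = 637640 · 60336/159410 = 241344.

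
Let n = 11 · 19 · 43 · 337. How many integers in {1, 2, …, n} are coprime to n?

2540160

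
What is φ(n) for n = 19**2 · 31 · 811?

8310600

φ(9075901) = 9075901 · (1 − 1/19) · (1 − 1/31) · (1 − 1/811)
       = 9075901 · 437400/477679 = 8310600.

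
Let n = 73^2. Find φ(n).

5256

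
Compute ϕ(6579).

First factor: 6579 = 3^2 · 17 · 43.
φ(6579) = 6579 · (1 − 1/3) · (1 − 1/17) · (1 − 1/43)
       = 6579 · 1344/2193 = 4032.

4032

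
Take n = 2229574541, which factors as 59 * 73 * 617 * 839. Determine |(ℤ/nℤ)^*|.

φ(59) = 59 − 1 = 58.
φ(73) = 73 − 1 = 72.
φ(617) = 617 − 1 = 616.
φ(839) = 839 − 1 = 838.
Since φ is multiplicative, φ(2229574541) = 58 · 72 · 616 · 838 = 2155684608.

2155684608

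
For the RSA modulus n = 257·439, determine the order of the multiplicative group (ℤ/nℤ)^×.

φ(257) = 257 − 1 = 256.
φ(439) = 439 − 1 = 438.
φ(112823) = 256 × 438 = 112128.

112128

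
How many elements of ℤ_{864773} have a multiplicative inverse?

628992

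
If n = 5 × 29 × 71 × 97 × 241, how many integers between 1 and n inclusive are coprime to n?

180633600

φ(240666215) = 240666215 · (1 − 1/5) · (1 − 1/29) · (1 − 1/71) · (1 − 1/97) · (1 − 1/241)
       = 240666215 · 180633600/240666215 = 180633600.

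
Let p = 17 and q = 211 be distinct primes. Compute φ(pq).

3360

For distinct primes, φ(pq) = (p−1)(q−1) = 16 × 210 = 3360.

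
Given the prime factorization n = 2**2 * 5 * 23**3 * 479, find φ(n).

44503712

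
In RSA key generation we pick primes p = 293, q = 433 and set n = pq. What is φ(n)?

126144

φ(293) = 293 − 1 = 292.
φ(433) = 433 − 1 = 432.
φ(126869) = 292 × 432 = 126144.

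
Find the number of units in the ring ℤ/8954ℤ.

3960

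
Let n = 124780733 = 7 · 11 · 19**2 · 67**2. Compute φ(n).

90739440

φ(7) = 7 − 1 = 6.
φ(11) = 11 − 1 = 10.
φ(19^2) = 19^1·(19−1) = 19·18 = 342.
φ(67^2) = 67^1·(67−1) = 67·66 = 4422.
Since φ is multiplicative, φ(124780733) = 6 · 10 · 342 · 4422 = 90739440.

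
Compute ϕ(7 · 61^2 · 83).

φ(7) = 7 − 1 = 6.
φ(61^2) = 61^2 − 61^1 = 3721 − 61 = 3660.
φ(83) = 83 − 1 = 82.
Since φ is multiplicative, φ(2161901) = 6 · 3660 · 82 = 1800720.

1800720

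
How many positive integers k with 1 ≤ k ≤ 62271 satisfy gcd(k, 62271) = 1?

34560

62271 = 3**2 * 11 * 17 * 37.
φ(3^2) = 3^1·(3−1) = 3·2 = 6.
φ(11) = 11 − 1 = 10.
φ(17) = 17 − 1 = 16.
φ(37) = 37 − 1 = 36.
Multiply: 6 · 10 · 16 · 36 = 34560.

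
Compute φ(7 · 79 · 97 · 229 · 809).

8276815872

φ(7) = 7 − 1 = 6.
φ(79) = 79 − 1 = 78.
φ(97) = 97 − 1 = 96.
φ(229) = 229 − 1 = 228.
φ(809) = 809 − 1 = 808.
φ(9937585301) = 6 × 78 × 96 × 228 × 808 = 8276815872.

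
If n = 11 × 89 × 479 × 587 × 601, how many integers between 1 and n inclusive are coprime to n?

147897024000

φ(11) = 11 − 1 = 10.
φ(89) = 89 − 1 = 88.
φ(479) = 479 − 1 = 478.
φ(587) = 587 − 1 = 586.
φ(601) = 601 − 1 = 600.
Multiply: 10 · 88 · 478 · 586 · 600 = 147897024000.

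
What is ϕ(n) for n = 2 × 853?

φ(2) = 2 − 1 = 1.
φ(853) = 853 − 1 = 852.
Since φ is multiplicative, φ(1706) = 1 · 852 = 852.

852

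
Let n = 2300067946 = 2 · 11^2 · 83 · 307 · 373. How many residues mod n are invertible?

φ(2300067946) = 2300067946 · (1 − 1/2) · (1 − 1/11) · (1 − 1/83) · (1 − 1/307) · (1 − 1/373)
       = 2300067946 · 93342240/209097086 = 1026764640.

1026764640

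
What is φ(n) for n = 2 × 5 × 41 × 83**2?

φ(2) = 2 − 1 = 1.
φ(5) = 5 − 1 = 4.
φ(41) = 41 − 1 = 40.
φ(83^2) = 83^1·(83−1) = 83·82 = 6806.
Multiply: 1 · 4 · 40 · 6806 = 1088960.

1088960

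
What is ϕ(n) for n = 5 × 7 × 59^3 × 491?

φ(5) = 5 − 1 = 4.
φ(7) = 7 − 1 = 6.
φ(59^3) = 59^2·(59−1) = 3481·58 = 201898.
φ(491) = 491 − 1 = 490.
Multiply: 4 · 6 · 201898 · 490 = 2374320480.

2374320480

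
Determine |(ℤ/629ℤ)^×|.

576

Prime factorization: 629 = 17 · 37.
φ(17) = 17 − 1 = 16.
φ(37) = 37 − 1 = 36.
φ(629) = 16 × 36 = 576.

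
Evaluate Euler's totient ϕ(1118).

First factor: 1118 = 2 * 13 * 43.
φ(1118) = 1118 · (1 − 1/2) · (1 − 1/13) · (1 − 1/43)
       = 1118 · 504/1118 = 504.

504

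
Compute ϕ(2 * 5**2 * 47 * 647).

594320

φ(2) = 2 − 1 = 1.
φ(5^2) = 5^1·(5−1) = 5·4 = 20.
φ(47) = 47 − 1 = 46.
φ(647) = 647 − 1 = 646.
Since φ is multiplicative, φ(1520450) = 1 · 20 · 46 · 646 = 594320.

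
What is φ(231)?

Prime factorization: 231 = 3 · 7 · 11.
φ(3) = 3 − 1 = 2.
φ(7) = 7 − 1 = 6.
φ(11) = 11 − 1 = 10.
Multiply: 2 · 6 · 10 = 120.

120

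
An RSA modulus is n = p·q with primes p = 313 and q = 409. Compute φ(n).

127296

For distinct primes, φ(pq) = (p−1)(q−1) = 312 × 408 = 127296.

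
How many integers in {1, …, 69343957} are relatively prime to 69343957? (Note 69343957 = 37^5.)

67469796

φ(37^5) = 37^4·(37−1) = 1874161·36 = 67469796.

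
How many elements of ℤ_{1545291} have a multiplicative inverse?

914760

Factor 1545291: 1545291 = 3^3 × 11^3 × 43.
φ(3^3) = 3^3 − 3^2 = 27 − 9 = 18.
φ(11^3) = 11^2·(11−1) = 121·10 = 1210.
φ(43) = 43 − 1 = 42.
Multiply: 18 · 1210 · 42 = 914760.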